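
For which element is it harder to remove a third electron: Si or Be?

The third ionization energy removes an electron from the +2 ion. For each element: Si²⁺ still has 2 valence electrons; Be²⁺ is the bare [He] core.
Breaking into a closed-shell core is much more expensive than removing a leftover valence electron — Be has the largest IE_3 here.
Tabulated IE_3 (kJ/mol): Si 3232, Be 14849.
So the third ionization energies run Si < Be.

Be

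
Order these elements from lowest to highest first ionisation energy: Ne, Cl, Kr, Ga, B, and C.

Across a period the outer electron is held more tightly (higher IE₁); down a group it sits in a higher shell, more shielded, and comes off more easily.
These span different periods and groups, so the two trends combine.
B > Ga: B sits above Ga in group 13, so the down-group effect alone puts B higher.
C > B: C lies to the right of B in period 2, so the across-period effect alone puts C higher.
Cl > C: the two effects oppose for this pair; the across-period effect wins (1251 vs 1086 kJ/mol).
Kr > Cl: period and group pull opposite ways; the across-period shift dominates (1351 vs 1251 kJ/mol).
Ne > Kr: Ne sits above Kr in group 18, so the down-group effect alone puts Ne higher.
Tabulated first ionization energy (kJ/mol): B 801, C 1086, Ne 2081, Cl 1251, Ga 579, Kr 1351.
So from lowest to highest: Ga < B < C < Cl < Kr < Ne.

Ga, B, C, Cl, Kr, Ne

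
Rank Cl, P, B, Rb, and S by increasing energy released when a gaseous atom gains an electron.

B < Rb < P < S < Cl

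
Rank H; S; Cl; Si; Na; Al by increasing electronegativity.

H is in period 1, group 1; Na is in period 3, group 1; Al is in period 3, group 13; Si is in period 3, group 14; S is in period 3, group 16; Cl is in period 3, group 17.
Atoms toward the upper right of the periodic table pull bonding electrons most strongly.
Here both period and group differ, so the two effects have to be weighed against each other.
Al > Na: both are in period 3; the period trend gives Al the larger value.
Si > Al: both are in period 3; the period trend gives Si the larger value.
H > Si: the two effects oppose for this pair; the down-group effect wins (2.20 vs 1.90).
S > H: period and group pull opposite ways; the across-period shift dominates (2.58 vs 2.20).
Cl > S: Cl lies to the right of S in period 3, so the across-period effect alone puts Cl higher.
Tabulated electronegativity (Pauling): H 2.20, Na 0.93, Al 1.61, Si 1.90, S 2.58, Cl 3.16.
So from lowest to highest: Na < Al < Si < H < S < Cl.

Na < Al < Si < H < S < Cl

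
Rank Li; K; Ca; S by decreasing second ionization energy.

Li > K > S > Ca

Consider each +1 ion: Li⁺ is the bare [He] core; K⁺ is the bare [Ar] core; Ca⁺ still has 1 valence electron; S⁺ still has 5 valence electrons.
Breaking into a closed-shell core is much more expensive than removing a leftover valence electron — K and Li have the largest IE_2 here.
Valence configurations: Ca⁺ [Ar]4s¹, S⁺ [Ne]3s²3p³.
The numbers (kJ/mol): Li 7298, K 3052, Ca 1145, S 2252.
Hence IE_2: Ca < S < K < Li.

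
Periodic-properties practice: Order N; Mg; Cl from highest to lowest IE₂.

Consider each +1 ion: N⁺ still has 4 valence electrons; Mg⁺ still has 1 valence electron; Cl⁺ still has 6 valence electrons.
All are still removing valence electrons, so compare the +1 ions as you would atoms: IE_2 generally rises across a period (higher Z_eff) and falls down a group (larger shell), subject to the usual subshell exceptions.
Valence configurations: N⁺ [He]2s²2p², Mg⁺ [Ne]3s¹, Cl⁺ [Ne]3s²3p⁴.
Approximate IE_2 values (kJ/mol): N 2856, Mg 1451, Cl 2298.
Hence IE_2: Mg < Cl < N.

N, Cl, Mg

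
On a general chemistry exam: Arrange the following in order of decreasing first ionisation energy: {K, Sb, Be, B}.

Be > Sb > B > K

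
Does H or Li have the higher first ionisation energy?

H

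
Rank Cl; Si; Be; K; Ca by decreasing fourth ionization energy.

Be > Ca > K > Cl > Si

After 3 electrons have been removed, what remains? Cl³⁺ still has 4 valence electrons; Si³⁺ still has 1 valence electron; Be³⁺ is already 1 electron into the core; K³⁺ is already 2 electrons into the core; Ca³⁺ is already 1 electron into the core.
Core electrons are held far more tightly than valence electrons, so K, Ca and Be top the IE_4 order.
Valence configurations: Cl³⁺ [Ne]3s²3p², Si³⁺ [Ne]3s¹.
The numbers (kJ/mol): Cl 5159, Si 4356, Be 21007, K 5877, Ca 6491.
So the fourth ionization energies run Si < Cl < K < Ca < Be.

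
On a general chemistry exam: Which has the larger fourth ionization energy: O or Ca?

O

After 3 electrons have been removed, what remains? O³⁺ still has 3 valence electrons; Ca³⁺ is already 1 electron into the core.
Usually core removal costs more than valence removal, but here the competition is close: a tightly held n=2 valence electron can cost more to remove than an n=3 core electron, so the actual values have to decide it.
Tabulated IE_4 (kJ/mol): O 7469, Ca 6491.
Hence IE_4: Ca < O.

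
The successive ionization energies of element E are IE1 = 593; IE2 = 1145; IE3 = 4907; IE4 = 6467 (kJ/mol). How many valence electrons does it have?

2

Look for the largest jump between consecutive ionization energies: IE3/IE2 ≈ 4.3, far larger than any earlier ratio.
That jump marks the point where a core electron is being removed. So the atom has 2 valence electrons.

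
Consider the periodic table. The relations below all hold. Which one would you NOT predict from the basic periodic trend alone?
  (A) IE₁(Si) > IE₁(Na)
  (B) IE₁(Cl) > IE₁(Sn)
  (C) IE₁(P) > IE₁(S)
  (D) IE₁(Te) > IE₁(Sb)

The general trend: IE₁ increases across a period and decreases down a group.
(A) Si (period 3, group 14) vs Na (period 3, group 1): the stated order agrees with the simple trend.
(B) Cl (period 3, group 17) vs Sn (period 5, group 14): the stated order agrees with the simple trend.
(C) P (period 3, group 15) vs S (period 3, group 16): the stated order contradicts the simple trend.
(D) Te (period 5, group 16) vs Sb (period 5, group 15): the stated order agrees with the simple trend.
The exception is (C): S (3p⁴) ionizes more easily than half-filled P (3p³) because the paired 3p electron in S is pushed out by e⁻–e⁻ repulsion.

(C)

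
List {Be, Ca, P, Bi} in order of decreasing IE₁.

Be is in period 2, group 2; P is in period 3, group 15; Ca is in period 4, group 2; Bi is in period 6, group 15.
Across a period the outer electron is held more tightly (higher IE₁); down a group it sits in a higher shell, more shielded, and comes off more easily.
These span different periods and groups, so the two trends combine.
Bi > Ca: the two effects oppose for this pair; the across-period effect wins (703 vs 590 kJ/mol).
Be > Bi: period and group pull opposite ways; the down-group shift dominates (900 vs 703 kJ/mol).
P > Be: period and group pull opposite ways; the across-period shift dominates (1012 vs 900 kJ/mol).
For reference (kJ/mol): Be 900, P 1012, Ca 590, Bi 703.
So from highest to lowest: P > Be > Bi > Ca.

P > Be > Bi > Ca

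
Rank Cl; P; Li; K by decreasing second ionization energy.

Li > K > Cl > P

IE_2 is the cost of taking one more electron from the +1 cation: Cl⁺ still has 6 valence electrons; P⁺ still has 4 valence electrons; Li⁺ is the bare [He] core; K⁺ is the bare [Ar] core.
Core electrons are held far more tightly than valence electrons, so K and Li top the IE_2 order.
Valence configurations: Cl⁺ [Ne]3s²3p⁴, P⁺ [Ne]3s²3p².
Approximate IE_2 values (kJ/mol): Cl 2298, P 1907, Li 7298, K 3052.
Putting it together, IE_2: P < Cl < K < Li.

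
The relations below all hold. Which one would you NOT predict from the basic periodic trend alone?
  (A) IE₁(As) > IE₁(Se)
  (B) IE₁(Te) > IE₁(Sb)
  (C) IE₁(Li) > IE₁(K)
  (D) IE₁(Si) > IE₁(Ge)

The general trend: first ionisation energy increases across a period and decreases down a group.
(A) As (period 4, group 15) vs Se (period 4, group 16): the stated order contradicts the simple trend.
(B) Te (period 5, group 16) vs Sb (period 5, group 15): the stated order agrees with the simple trend.
(C) Li (period 2, group 1) vs K (period 4, group 1): the stated order agrees with the simple trend.
(D) Si (period 3, group 14) vs Ge (period 4, group 14): the stated order agrees with the simple trend.
The exception is (A): Se (4p⁴) ionizes more easily than half-filled As (4p³).

(A)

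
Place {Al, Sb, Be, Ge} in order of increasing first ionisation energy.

Al, Ge, Sb, Be

Be is in period 2, group 2; Al is in period 3, group 13; Ge is in period 4, group 14; Sb is in period 5, group 15.
First ionization energy rises across a period (greater Z_eff holds electrons more tightly) and falls down a group (valence electrons are farther from the nucleus).
These sit on a diagonal, where the across-period and down-group effects partly cancel.
Ge > Al: the two effects oppose for this pair; the across-period effect wins (762 vs 578 kJ/mol).
Sb > Ge: period and group pull opposite ways; the across-period shift dominates (831 vs 762 kJ/mol).
Be > Sb: the two effects oppose for this pair; the down-group effect wins (900 vs 831 kJ/mol).
Approximate values (kJ/mol): Be 900, Al 578, Ge 762, Sb 831.
So from lowest to highest: Al < Ge < Sb < Be.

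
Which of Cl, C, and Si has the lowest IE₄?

IE_4 is the cost of taking one more electron from the +3 cation: Cl³⁺ still has 4 valence electrons; C³⁺ still has 1 valence electron; Si³⁺ still has 1 valence electron.
All are still removing valence electrons, so compare the +3 ions as you would atoms: IE_4 generally rises across a period (higher Z_eff) and falls down a group (larger shell), subject to the usual subshell exceptions.
Valence configurations: Cl³⁺ [Ne]3s²3p², C³⁺ [He]2s¹, Si³⁺ [Ne]3s¹.
Tabulated IE_4 (kJ/mol): Cl 5159, C 6223, Si 4356.
So the fourth ionization energies run Si < Cl < C.

Si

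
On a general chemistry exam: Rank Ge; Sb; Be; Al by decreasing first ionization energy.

Be, Sb, Ge, Al

Be is in period 2, group 2; Al is in period 3, group 13; Ge is in period 4, group 14; Sb is in period 5, group 15.
IE₁ increases left→right with effective nuclear charge and decreases top→bottom as the valence shell moves farther out.
These sit on a diagonal, where the across-period and down-group effects partly cancel.
Ge > Al: the two effects oppose for this pair; the across-period effect wins (762 vs 578 kJ/mol).
Sb > Ge: the two effects oppose for this pair; the across-period effect wins (831 vs 762 kJ/mol).
Be > Sb: period and group pull opposite ways; the down-group shift dominates (900 vs 831 kJ/mol).
Tabulated first ionization energy (kJ/mol): Be 900, Al 578, Ge 762, Sb 831.
So from highest to lowest: Be > Sb > Ge > Al.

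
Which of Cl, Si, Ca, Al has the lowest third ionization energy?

Al

The third ionization energy removes an electron from the +2 ion. For each element: Cl²⁺ still has 5 valence electrons; Si²⁺ still has 2 valence electrons; Ca²⁺ is the bare [Ar] core; Al²⁺ still has 1 valence electron.
Pulling an electron out of a noble-gas core costs far more than removing a remaining valence electron, so Ca sits at the high end of IE_3.
Valence configurations: Cl²⁺ [Ne]3s²3p³, Si²⁺ [Ne]3s², Al²⁺ [Ne]3s¹.
Approximate IE_3 values (kJ/mol): Cl 3822, Si 3232, Ca 4912, Al 2745.
Putting it together, IE_3: Al < Si < Cl < Ca.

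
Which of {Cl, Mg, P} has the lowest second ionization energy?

Mg

The second ionization energy removes an electron from the +1 ion. For each element: Cl⁺ still has 6 valence electrons; Mg⁺ still has 1 valence electron; P⁺ still has 4 valence electrons.
All are still removing valence electrons, so compare the +1 ions as you would atoms: IE_2 generally rises across a period (higher Z_eff) and falls down a group (larger shell), subject to the usual subshell exceptions.
Valence configurations: Cl⁺ [Ne]3s²3p⁴, Mg⁺ [Ne]3s¹, P⁺ [Ne]3s²3p².
The numbers (kJ/mol): Cl 2298, Mg 1451, P 1907.
Hence IE_2: Mg < P < Cl.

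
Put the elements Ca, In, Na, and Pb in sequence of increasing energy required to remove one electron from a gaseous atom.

Na, In, Ca, Pb

Na is in period 3, group 1; Ca is in period 4, group 2; In is in period 5, group 13; Pb is in period 6, group 14.
Across a period the outer electron is held more tightly (higher IE₁); down a group it sits in a higher shell, more shielded, and comes off more easily.
A diagonal step moves right (one effect) and down (the opposite effect) at once.
In > Na: the two effects oppose for this pair; the across-period effect wins (558 vs 496 kJ/mol).
Ca > In: period and group pull opposite ways; the down-group shift dominates (590 vs 558 kJ/mol).
Pb > Ca: period and group pull opposite ways; the across-period shift dominates (716 vs 590 kJ/mol).
For reference (kJ/mol): Na 496, Ca 590, In 558, Pb 716.
So from lowest to highest: Na < In < Ca < Pb.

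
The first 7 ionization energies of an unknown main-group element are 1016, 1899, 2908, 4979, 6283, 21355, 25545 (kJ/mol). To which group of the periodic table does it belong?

Look for the largest jump between consecutive ionization energies: IE6/IE5 ≈ 3.4, far larger than any earlier ratio.
That jump marks the point where a core electron is being removed. So the atom has 5 valence electrons.
A main-group element with 5 valence electrons is in group 15.

Group 15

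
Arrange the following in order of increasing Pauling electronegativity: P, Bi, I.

Bi < P < I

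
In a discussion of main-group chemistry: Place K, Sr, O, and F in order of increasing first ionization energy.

K < Sr < O < F

O is in period 2, group 16; F is in period 2, group 17; K is in period 4, group 1; Sr is in period 5, group 2.
Removing the outermost electron gets harder across a period and easier down a group.
Here both period and group differ, so the two effects have to be weighed against each other.
Sr > K: the two effects oppose for this pair; the across-period effect wins (550 vs 419 kJ/mol).
O > Sr: relative to Sr, both the across-period and down-group shifts push O's first ionization energy up.
F > O: F lies to the right of O in period 2, so the across-period effect alone puts F higher.
Approximate values (kJ/mol): O 1314, F 1681, K 419, Sr 550.
So from lowest to highest: K < Sr < O < F.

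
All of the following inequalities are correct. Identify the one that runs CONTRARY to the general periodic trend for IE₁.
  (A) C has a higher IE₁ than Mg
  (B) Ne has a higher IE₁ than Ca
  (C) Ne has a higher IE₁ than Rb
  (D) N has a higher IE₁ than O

The general trend: IE₁ increases across a period and decreases down a group.
(A) C (period 2, group 14) vs Mg (period 3, group 2): the stated order agrees with the simple trend.
(B) Ne (period 2, group 18) vs Ca (period 4, group 2): the stated order agrees with the simple trend.
(C) Ne (period 2, group 18) vs Rb (period 5, group 1): the stated order agrees with the simple trend.
(D) N (period 2, group 15) vs O (period 2, group 16): the stated order contradicts the simple trend.
The exception is (D): pairing an electron in O's 2p⁴ costs repulsion energy, so O ionizes more easily than half-filled N (2p³).

(D)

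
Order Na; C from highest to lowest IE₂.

IE_2 is the cost of taking one more electron from the +1 cation: Na⁺ is the bare [Ne] core; C⁺ still has 3 valence electrons.
Pulling an electron out of a noble-gas core costs far more than removing a remaining valence electron, so Na sits at the high end of IE_2.
The numbers (kJ/mol): Na 4562, C 2353.
Putting it together, IE_2: C < Na.

Na > C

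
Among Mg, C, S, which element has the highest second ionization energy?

The second ionization energy removes an electron from the +1 ion. For each element: Mg⁺ still has 1 valence electron; C⁺ still has 3 valence electrons; S⁺ still has 5 valence electrons.
All are still removing valence electrons, so compare the +1 ions as you would atoms: IE_2 generally rises across a period (higher Z_eff) and falls down a group (larger shell), subject to the usual subshell exceptions.
Valence configurations: Mg⁺ [Ne]3s¹, C⁺ [He]2s²2p¹, S⁺ [Ne]3s²3p³.
Approximate IE_2 values (kJ/mol): Mg 1451, C 2353, S 2252.
So the second ionization energies run Mg < S < C.

C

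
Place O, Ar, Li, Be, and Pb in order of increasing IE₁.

Li < Pb < Be < O < Ar

First ionization energy rises across a period (greater Z_eff holds electrons more tightly) and falls down a group (valence electrons are farther from the nucleus).
These span different periods and groups, so the two trends combine.
Pb > Li: the two effects oppose for this pair; the across-period effect wins (716 vs 520 kJ/mol).
Be > Pb: period and group pull opposite ways; the down-group shift dominates (900 vs 716 kJ/mol).
O > Be: O lies to the right of Be in period 2, so the across-period effect alone puts O higher.
Ar > O: period and group pull opposite ways; the across-period shift dominates (1521 vs 1314 kJ/mol).
Tabulated first ionization energy (kJ/mol): Li 520, Be 900, O 1314, Ar 1521, Pb 716.
So from lowest to highest: Li < Pb < Be < O < Ar.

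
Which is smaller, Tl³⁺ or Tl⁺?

Tl³⁺

Both ions have Z = 81 protons, but Tl³⁺ has lost more electrons, so its remaining electrons feel a larger effective nuclear charge per electron and are pulled in more tightly.
Higher positive charge → smaller ion, so Tl⁺ > Tl³⁺.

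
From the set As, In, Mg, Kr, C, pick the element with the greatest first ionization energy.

C is in period 2, group 14; Mg is in period 3, group 2; As is in period 4, group 15; Kr is in period 4, group 18; In is in period 5, group 13.
Across a period the outer electron is held more tightly (higher IE₁); down a group it sits in a higher shell, more shielded, and comes off more easily.
Neither a single period nor a single group — weigh both effects.
Mg > In: the two effects oppose for this pair; the down-group effect wins (738 vs 558 kJ/mol).
As > Mg: the two effects oppose for this pair; the across-period effect wins (947 vs 738 kJ/mol).
C > As: the two effects oppose for this pair; the down-group effect wins (1086 vs 947 kJ/mol).
Kr > C: the two effects oppose for this pair; the across-period effect wins (1351 vs 1086 kJ/mol).
Tabulated first ionization energy (kJ/mol): C 1086, Mg 738, As 947, Kr 1351, In 558.
The greatest first ionization energy among these belongs to Kr.

Kr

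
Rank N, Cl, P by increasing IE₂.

After 1 electron has been removed, what remains? N⁺ still has 4 valence electrons; Cl⁺ still has 6 valence electrons; P⁺ still has 4 valence electrons.
All are still removing valence electrons, so compare the +1 ions as you would atoms: IE_2 generally rises across a period (higher Z_eff) and falls down a group (larger shell), subject to the usual subshell exceptions.
Valence configurations: N⁺ [He]2s²2p², Cl⁺ [Ne]3s²3p⁴, P⁺ [Ne]3s²3p².
Tabulated IE_2 (kJ/mol): N 2856, Cl 2298, P 1907.
Putting it together, IE_2: P < Cl < N.

P < Cl < N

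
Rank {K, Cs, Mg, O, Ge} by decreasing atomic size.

Cs, K, Mg, Ge, O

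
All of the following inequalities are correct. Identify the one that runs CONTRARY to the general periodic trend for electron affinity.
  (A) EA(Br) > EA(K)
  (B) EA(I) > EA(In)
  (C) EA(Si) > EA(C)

The general trend: electron affinity increases across a period and decreases down a group.
(A) Br (period 4, group 17) vs K (period 4, group 1): the stated order agrees with the simple trend.
(B) I (period 5, group 17) vs In (period 5, group 13): the stated order agrees with the simple trend.
(C) Si (period 3, group 14) vs C (period 2, group 14): the stated order contradicts the simple trend.
The exception is (C): Si's larger, more diffuse 3p orbitals accept an added electron slightly more readily than C's compact 2p.

(C)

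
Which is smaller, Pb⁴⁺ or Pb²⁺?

Pb⁴⁺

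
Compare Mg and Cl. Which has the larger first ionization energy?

Removing the outermost electron gets harder across a period and easier down a group.
All lie in period 3, so first ionization energy increases left to right.
So Cl has the larger first ionization energy (Cl > Mg).

Cl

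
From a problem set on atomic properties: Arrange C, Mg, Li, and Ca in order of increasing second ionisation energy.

Ca, Mg, C, Li

The second ionization energy removes an electron from the +1 ion. For each element: C⁺ still has 3 valence electrons; Mg⁺ still has 1 valence electron; Li⁺ is the bare [He] core; Ca⁺ still has 1 valence electron.
Core electrons are held far more tightly than valence electrons, so Li tops the IE_2 order.
Valence configurations: C⁺ [He]2s²2p¹, Mg⁺ [Ne]3s¹, Ca⁺ [Ar]4s¹.
The numbers (kJ/mol): C 2353, Mg 1451, Li 7298, Ca 1145.
So the second ionization energies run Ca < Mg < C < Li.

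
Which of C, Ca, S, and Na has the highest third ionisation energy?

IE_3 is the cost of taking one more electron from the +2 cation: C²⁺ still has 2 valence electrons; Ca²⁺ is the bare [Ar] core; S²⁺ still has 4 valence electrons; Na²⁺ is already 1 electron into the core.
Core electrons are held far more tightly than valence electrons, so Ca and Na top the IE_3 order.
Valence configurations: C²⁺ [He]2s², S²⁺ [Ne]3s²3p².
The numbers (kJ/mol): C 4620, Ca 4912, S 3357, Na 6910.
So the third ionization energies run S < C < Ca < Na.

Na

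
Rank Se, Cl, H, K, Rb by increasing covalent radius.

H is in period 1, group 1; Cl is in period 3, group 17; K is in period 4, group 1; Se is in period 4, group 16; Rb is in period 5, group 1.
Atomic radius shrinks across a period as nuclear charge pulls the same shell inward, and grows down a group as new shells are added.
Here both period and group differ, so the two effects have to be weighed against each other.
Cl > H: the two effects oppose for this pair; the down-group effect wins (99 vs 32 pm).
Se > Cl: relative to Cl, both the across-period and down-group shifts push Se's atomic radius up.
K > Se: both are in period 4; the period trend gives K the larger value.
Rb > K: Rb sits below K in group 1, so the down-group effect alone puts Rb larger.
Approximate values (pm): H 32, Cl 99, K 196, Se 116, Rb 210.
So from smallest to largest: H < Cl < Se < K < Rb.

H, Cl, Se, K, Rb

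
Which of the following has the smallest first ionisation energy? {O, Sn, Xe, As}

Sn

IE₁ increases left→right with effective nuclear charge and decreases top→bottom as the valence shell moves farther out.
Neither a single period nor a single group — weigh both effects.
As > Sn: both effects reinforce here, so As is clearly the higher of the two.
Xe > As: period and group pull opposite ways; the across-period shift dominates (1170 vs 947 kJ/mol).
O > Xe: period and group pull opposite ways; the down-group shift dominates (1314 vs 1170 kJ/mol).
Approximate values (kJ/mol): O 1314, As 947, Sn 709, Xe 1170.
The smallest first ionisation energy among these belongs to Sn.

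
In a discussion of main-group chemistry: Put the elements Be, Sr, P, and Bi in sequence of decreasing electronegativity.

Be is in period 2, group 2; P is in period 3, group 15; Sr is in period 5, group 2; Bi is in period 6, group 15.
Smaller atoms with higher effective nuclear charge are more electronegative.
These span different periods and groups, so the two trends combine.
Be > Sr: Be sits above Sr in group 2, so the down-group effect alone puts Be higher.
Bi > Be: period and group pull opposite ways; the across-period shift dominates (2.02 vs 1.57).
P > Bi: they share group 15; the group trend gives P the larger value.
Tabulated electronegativity (Pauling): Be 1.57, P 2.19, Sr 0.95, Bi 2.02.
So from highest to lowest: P > Bi > Be > Sr.

P, Bi, Be, Sr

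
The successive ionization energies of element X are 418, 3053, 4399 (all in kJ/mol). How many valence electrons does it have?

1

Look for the largest jump between consecutive ionization energies: IE2/IE1 ≈ 7.3, far larger than any earlier ratio.
That jump marks the point where a core electron is being removed. So the atom has 1 valence electron.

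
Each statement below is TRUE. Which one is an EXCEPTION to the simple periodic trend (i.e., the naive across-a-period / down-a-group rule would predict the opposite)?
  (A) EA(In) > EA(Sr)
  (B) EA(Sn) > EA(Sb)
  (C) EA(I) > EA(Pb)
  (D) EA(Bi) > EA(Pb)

(B)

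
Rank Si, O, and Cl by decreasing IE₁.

O > Cl > Si

First ionization energy rises across a period (greater Z_eff holds electrons more tightly) and falls down a group (valence electrons are farther from the nucleus).
Here both period and group differ, so the two effects have to be weighed against each other.
Cl > Si: Cl lies to the right of Si in period 3, so the across-period effect alone puts Cl higher.
O > Cl: the two effects oppose for this pair; the down-group effect wins (1314 vs 1251 kJ/mol).
Approximate values (kJ/mol): O 1314, Si 786, Cl 1251.
So from highest to lowest: O > Cl > Si.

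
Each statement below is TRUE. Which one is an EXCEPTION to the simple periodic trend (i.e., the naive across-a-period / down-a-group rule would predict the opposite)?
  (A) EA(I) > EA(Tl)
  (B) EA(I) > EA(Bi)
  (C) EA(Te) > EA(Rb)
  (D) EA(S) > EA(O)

The general trend: electron affinity increases across a period and decreases down a group.
(A) I (period 5, group 17) vs Tl (period 6, group 13): the stated order agrees with the simple trend.
(B) I (period 5, group 17) vs Bi (period 6, group 15): the stated order agrees with the simple trend.
(C) Te (period 5, group 16) vs Rb (period 5, group 1): the stated order agrees with the simple trend.
(D) S (period 3, group 16) vs O (period 2, group 16): the stated order contradicts the simple trend.
The exception is (D): the compact 2p subshell of O repels the added electron more than S's larger 3p does.

(D)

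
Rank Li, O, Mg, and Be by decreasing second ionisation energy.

Li > O > Be > Mg

The second ionization energy removes an electron from the +1 ion. For each element: Li⁺ is the bare [He] core; O⁺ still has 5 valence electrons; Mg⁺ still has 1 valence electron; Be⁺ still has 1 valence electron.
Pulling an electron out of a noble-gas core costs far more than removing a remaining valence electron, so Li sits at the high end of IE_2.
Valence configurations: O⁺ [He]2s²2p³, Mg⁺ [Ne]3s¹, Be⁺ [He]2s¹.
Tabulated IE_2 (kJ/mol): Li 7298, O 3388, Mg 1451, Be 1757.
So the second ionization energies run Mg < Be < O < Li.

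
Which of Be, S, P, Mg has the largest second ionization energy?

S

The second ionization energy removes an electron from the +1 ion. For each element: Be⁺ still has 1 valence electron; S⁺ still has 5 valence electrons; P⁺ still has 4 valence electrons; Mg⁺ still has 1 valence electron.
All are still removing valence electrons, so compare the +1 ions as you would atoms: IE_2 generally rises across a period (higher Z_eff) and falls down a group (larger shell), subject to the usual subshell exceptions.
Valence configurations: Be⁺ [He]2s¹, S⁺ [Ne]3s²3p³, P⁺ [Ne]3s²3p², Mg⁺ [Ne]3s¹.
Tabulated IE_2 (kJ/mol): Be 1757, S 2252, P 1907, Mg 1451.
Hence IE_2: Mg < Be < P < S.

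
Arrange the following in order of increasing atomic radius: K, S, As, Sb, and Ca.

S < As < Sb < Ca < K

Across a period the added protons contract the valence shell; down a group each new principal shell makes the atom larger.
Neither a single period nor a single group — weigh both effects.
As > S: both effects reinforce here, so As is clearly the larger of the two.
Sb > As: Sb sits below As in group 15, so the down-group effect alone puts Sb larger.
Ca > Sb: the two effects oppose for this pair; the across-period effect wins (171 vs 140 pm).
K > Ca: both are in period 4; the period trend gives K the larger value.
Tabulated atomic radius (pm): S 103, K 196, Ca 171, As 121, Sb 140.
So from smallest to largest: S < As < Sb < Ca < K.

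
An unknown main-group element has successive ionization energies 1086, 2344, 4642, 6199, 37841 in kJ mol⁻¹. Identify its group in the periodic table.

Group 14

Look for the largest jump between consecutive ionization energies: IE5/IE4 ≈ 6.1, far larger than any earlier ratio.
That jump marks the point where a core electron is being removed. So the atom has 4 valence electrons.
A main-group element with 4 valence electrons is in group 14.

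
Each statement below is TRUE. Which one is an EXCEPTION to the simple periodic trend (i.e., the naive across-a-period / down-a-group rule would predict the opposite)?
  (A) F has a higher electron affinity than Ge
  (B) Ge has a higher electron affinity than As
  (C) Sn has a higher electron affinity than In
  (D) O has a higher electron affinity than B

(B)

The general trend: electron affinity increases across a period and decreases down a group.
(A) F (period 2, group 17) vs Ge (period 4, group 14): the stated order agrees with the simple trend.
(B) Ge (period 4, group 14) vs As (period 4, group 15): the stated order contradicts the simple trend.
(C) Sn (period 5, group 14) vs In (period 5, group 13): the stated order agrees with the simple trend.
(D) O (period 2, group 16) vs B (period 2, group 13): the stated order agrees with the simple trend.
The exception is (B): adding an electron to As's half-filled 4p³ is unfavourable, so Ge (4p²) has the more exothermic EA.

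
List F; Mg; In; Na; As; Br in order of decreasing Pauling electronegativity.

Electronegativity increases across a period and decreases down a group, tracking effective nuclear charge and atomic size.
These span different periods and groups, so the two trends combine.
Mg > Na: both are in period 3; the period trend gives Mg the larger value.
In > Mg: period and group pull opposite ways; the across-period shift dominates (1.78 vs 1.31).
As > In: relative to In, both the across-period and down-group shifts push As's electronegativity up.
Br > As: both are in period 4; the period trend gives Br the larger value.
F > Br: F sits above Br in group 17, so the down-group effect alone puts F higher.
Approximate values (Pauling): F 3.98, Na 0.93, Mg 1.31, As 2.18, Br 2.96, In 1.78.
So from highest to lowest: F > Br > As > In > Mg > Na.

F > Br > As > In > Mg > Na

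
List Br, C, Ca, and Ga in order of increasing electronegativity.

C is in period 2, group 14; Ca is in period 4, group 2; Ga is in period 4, group 13; Br is in period 4, group 17.
Smaller atoms with higher effective nuclear charge are more electronegative.
Neither a single period nor a single group — weigh both effects.
Ga > Ca: both are in period 4; the period trend gives Ga the larger value.
C > Ga: both effects reinforce here, so C is clearly the higher of the two.
Br > C: the two effects oppose for this pair; the across-period effect wins (2.96 vs 2.55).
Approximate values (Pauling): C 2.55, Ca 1.00, Ga 1.81, Br 2.96.
So from lowest to highest: Ca < Ga < C < Br.

Ca, Ga, C, Br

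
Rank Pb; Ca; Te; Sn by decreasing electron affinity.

Te, Sn, Pb, Ca

Ca is in period 4, group 2; Sn is in period 5, group 14; Te is in period 5, group 16; Pb is in period 6, group 14.
Electron affinity generally becomes more exothermic across a period toward the halogens and less exothermic down a group.
Neither a single period nor a single group — weigh both effects.
Pb > Ca: the two effects oppose for this pair; the across-period effect wins (35 vs 2 kJ/mol).
Sn > Pb: they share group 14; the group trend gives Sn the larger value.
Te > Sn: both are in period 5; the period trend gives Te the larger value.
Approximate values (kJ/mol): Ca 2, Sn 107, Te 190, Pb 35.
So from highest to lowest: Te > Sn > Pb > Ca.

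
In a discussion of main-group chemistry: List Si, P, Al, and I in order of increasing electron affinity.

Al < P < Si < I

Al is in period 3, group 13; Si is in period 3, group 14; P is in period 3, group 15; I is in period 5, group 17.
Adding an electron releases more energy for atoms nearer the top right (short of the noble gases).
Neither a single period nor a single group — weigh both effects.
P > Al: P lies to the right of Al in period 3, so the across-period effect alone puts P higher.
Si > P: this pair runs against the simple trend — see the exception note.
I > Si: period and group pull opposite ways; the across-period shift dominates (295 vs 134 kJ/mol).
Note the exception: Si has a higher electron affinity than P, contrary to the simple trend — adding an electron to P's half-filled 3p³ is unfavourable, so Si (3p²) has the more exothermic EA.
For reference (kJ/mol): Al 42, Si 134, P 72, I 295.
So from lowest to highest: Al < P < Si < I.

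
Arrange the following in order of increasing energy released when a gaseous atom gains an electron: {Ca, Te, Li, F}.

Ca < Li < Te < F

Li is in period 2, group 1; F is in period 2, group 17; Ca is in period 4, group 2; Te is in period 5, group 16.
Atoms with high Z_eff and room in the valence shell (especially the halogens) have the most exothermic electron affinities.
Here both period and group differ, so the two effects have to be weighed against each other.
Li > Ca: the two effects oppose for this pair; the down-group effect wins (60 vs 2 kJ/mol).
Te > Li: the two effects oppose for this pair; the across-period effect wins (190 vs 60 kJ/mol).
F > Te: relative to Te, both the across-period and down-group shifts push F's electron affinity up.
For reference (kJ/mol): Li 60, F 328, Ca 2, Te 190.
So from lowest to highest: Ca < Li < Te < F.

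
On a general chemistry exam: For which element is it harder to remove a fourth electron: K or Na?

Na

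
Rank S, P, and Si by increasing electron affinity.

P < Si < S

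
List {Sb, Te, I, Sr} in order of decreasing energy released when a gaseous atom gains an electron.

I > Te > Sb > Sr

Adding an electron releases more energy for atoms nearer the top right (short of the noble gases).
All lie in period 5, so electron affinity increases left to right.
So from highest to lowest: I > Te > Sb > Sr.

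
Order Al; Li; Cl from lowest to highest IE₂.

The second ionization energy removes an electron from the +1 ion. For each element: Al⁺ still has 2 valence electrons; Li⁺ is the bare [He] core; Cl⁺ still has 6 valence electrons.
Pulling an electron out of a noble-gas core costs far more than removing a remaining valence electron, so Li sits at the high end of IE_2.
Valence configurations: Al⁺ [Ne]3s², Cl⁺ [Ne]3s²3p⁴.
The numbers (kJ/mol): Al 1817, Li 7298, Cl 2298.
Hence IE_2: Al < Cl < Li.

Al < Cl < Li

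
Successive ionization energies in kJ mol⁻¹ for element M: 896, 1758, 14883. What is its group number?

Look for the largest jump between consecutive ionization energies: IE3/IE2 ≈ 8.5, far larger than any earlier ratio.
That jump marks the point where a core electron is being removed. So the atom has 2 valence electrons.
A main-group element with 2 valence electrons is in group 2.

Group 2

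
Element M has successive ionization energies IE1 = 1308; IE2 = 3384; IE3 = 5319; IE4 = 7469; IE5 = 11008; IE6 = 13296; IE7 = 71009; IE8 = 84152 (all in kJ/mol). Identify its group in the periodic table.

Group 16

Look for the largest jump between consecutive ionization energies: IE7/IE6 ≈ 5.3, far larger than any earlier ratio.
That jump marks the point where a core electron is being removed. So the atom has 6 valence electrons.
A main-group element with 6 valence electrons is in group 16.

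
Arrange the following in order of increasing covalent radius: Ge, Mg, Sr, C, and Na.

C < Ge < Mg < Na < Sr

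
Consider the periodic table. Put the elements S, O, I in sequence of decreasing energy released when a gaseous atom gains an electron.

I > S > O

Electron affinity generally becomes more exothermic across a period toward the halogens and less exothermic down a group.
Neither a single period nor a single group — weigh both effects.
S > O: this pair runs against the simple trend — see the exception note.
I > S: period and group pull opposite ways; the across-period shift dominates (295 vs 200 kJ/mol).
Note the exception: S has a higher electron affinity than O, contrary to the simple trend — the compact 2p subshell of O repels the added electron more than S's larger 3p does.
Tabulated electron affinity (kJ/mol): O 141, S 200, I 295.
So from highest to lowest: I > S > O.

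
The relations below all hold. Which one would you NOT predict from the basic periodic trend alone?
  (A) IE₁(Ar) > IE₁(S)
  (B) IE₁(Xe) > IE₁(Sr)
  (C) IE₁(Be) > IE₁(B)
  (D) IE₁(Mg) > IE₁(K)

(C)

The general trend: first ionization energy increases across a period and decreases down a group.
(A) Ar (period 3, group 18) vs S (period 3, group 16): the stated order agrees with the simple trend.
(B) Xe (period 5, group 18) vs Sr (period 5, group 2): the stated order agrees with the simple trend.
(C) Be (period 2, group 2) vs B (period 2, group 13): the stated order contradicts the simple trend.
(D) Mg (period 3, group 2) vs K (period 4, group 1): the stated order agrees with the simple trend.
The exception is (C): removing B's lone 2p electron is easier than breaking Be's filled 2s².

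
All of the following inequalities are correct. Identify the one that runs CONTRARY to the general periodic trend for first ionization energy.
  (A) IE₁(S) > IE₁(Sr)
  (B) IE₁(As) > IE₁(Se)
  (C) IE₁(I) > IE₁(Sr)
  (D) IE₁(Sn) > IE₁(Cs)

The general trend: first ionization energy increases across a period and decreases down a group.
(A) S (period 3, group 16) vs Sr (period 5, group 2): the stated order agrees with the simple trend.
(B) As (period 4, group 15) vs Se (period 4, group 16): the stated order contradicts the simple trend.
(C) I (period 5, group 17) vs Sr (period 5, group 2): the stated order agrees with the simple trend.
(D) Sn (period 5, group 14) vs Cs (period 6, group 1): the stated order agrees with the simple trend.
The exception is (B): Se (4p⁴) ionizes more easily than half-filled As (4p³).

(B)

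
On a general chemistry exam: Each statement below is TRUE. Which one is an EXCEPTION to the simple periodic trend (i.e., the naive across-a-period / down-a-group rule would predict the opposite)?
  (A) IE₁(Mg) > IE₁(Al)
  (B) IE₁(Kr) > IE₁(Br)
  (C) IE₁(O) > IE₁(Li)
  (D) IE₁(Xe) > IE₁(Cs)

(A)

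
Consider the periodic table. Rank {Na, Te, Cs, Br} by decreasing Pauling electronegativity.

Br > Te > Na > Cs

Na is in period 3, group 1; Br is in period 4, group 17; Te is in period 5, group 16; Cs is in period 6, group 1.
Atoms toward the upper right of the periodic table pull bonding electrons most strongly.
Neither a single period nor a single group — weigh both effects.
Na > Cs: Na sits above Cs in group 1, so the down-group effect alone puts Na higher.
Te > Na: period and group pull opposite ways; the across-period shift dominates (2.10 vs 0.93).
Br > Te: relative to Te, both the across-period and down-group shifts push Br's electronegativity up.
Approximate values (Pauling): Na 0.93, Br 2.96, Te 2.10, Cs 0.79.
So from highest to lowest: Br > Te > Na > Cs.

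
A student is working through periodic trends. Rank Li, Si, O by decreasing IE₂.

Li > O > Si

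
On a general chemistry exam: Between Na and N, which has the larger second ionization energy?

Na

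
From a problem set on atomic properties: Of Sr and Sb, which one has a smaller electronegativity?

Sr is in period 5, group 2; Sb is in period 5, group 15.
Atoms toward the upper right of the periodic table pull bonding electrons most strongly.
All lie in period 5, so electronegativity increases left to right.
So Sr has the smaller electronegativity (Sr < Sb).

Sr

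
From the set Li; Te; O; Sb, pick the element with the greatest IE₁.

O

Across a period the outer electron is held more tightly (higher IE₁); down a group it sits in a higher shell, more shielded, and comes off more easily.
Neither a single period nor a single group — weigh both effects.
Sb > Li: period and group pull opposite ways; the across-period shift dominates (831 vs 520 kJ/mol).
Te > Sb: both are in period 5; the period trend gives Te the larger value.
O > Te: O sits above Te in group 16, so the down-group effect alone puts O higher.
Approximate values (kJ/mol): Li 520, O 1314, Sb 831, Te 869.
The greatest IE₁ among these belongs to O.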